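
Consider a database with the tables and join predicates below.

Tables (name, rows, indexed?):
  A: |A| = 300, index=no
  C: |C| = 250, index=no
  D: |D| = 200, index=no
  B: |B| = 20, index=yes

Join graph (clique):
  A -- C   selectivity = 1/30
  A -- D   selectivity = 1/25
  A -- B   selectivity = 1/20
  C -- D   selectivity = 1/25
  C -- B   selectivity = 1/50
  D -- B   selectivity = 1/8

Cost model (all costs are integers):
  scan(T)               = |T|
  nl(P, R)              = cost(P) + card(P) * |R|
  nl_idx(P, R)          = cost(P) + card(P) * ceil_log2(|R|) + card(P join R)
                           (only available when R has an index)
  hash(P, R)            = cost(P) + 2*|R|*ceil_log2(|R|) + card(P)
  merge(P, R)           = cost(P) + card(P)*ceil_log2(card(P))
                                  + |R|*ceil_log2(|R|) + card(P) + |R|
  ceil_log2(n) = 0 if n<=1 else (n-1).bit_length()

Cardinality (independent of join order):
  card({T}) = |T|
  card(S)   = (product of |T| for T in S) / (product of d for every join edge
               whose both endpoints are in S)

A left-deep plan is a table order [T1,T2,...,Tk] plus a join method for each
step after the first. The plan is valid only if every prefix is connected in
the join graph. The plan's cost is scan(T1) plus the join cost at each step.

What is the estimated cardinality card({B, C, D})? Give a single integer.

100

Tables in S: B(20), C(250), D(200)
Edges inside S: C-D(d=25), C-B(d=50), D-B(d=8)
numerator = 20 * 250 * 200 = 1000000
denominator = 25 * 50 * 8 = 10000
card(S) = 1000000 / 10000 = 100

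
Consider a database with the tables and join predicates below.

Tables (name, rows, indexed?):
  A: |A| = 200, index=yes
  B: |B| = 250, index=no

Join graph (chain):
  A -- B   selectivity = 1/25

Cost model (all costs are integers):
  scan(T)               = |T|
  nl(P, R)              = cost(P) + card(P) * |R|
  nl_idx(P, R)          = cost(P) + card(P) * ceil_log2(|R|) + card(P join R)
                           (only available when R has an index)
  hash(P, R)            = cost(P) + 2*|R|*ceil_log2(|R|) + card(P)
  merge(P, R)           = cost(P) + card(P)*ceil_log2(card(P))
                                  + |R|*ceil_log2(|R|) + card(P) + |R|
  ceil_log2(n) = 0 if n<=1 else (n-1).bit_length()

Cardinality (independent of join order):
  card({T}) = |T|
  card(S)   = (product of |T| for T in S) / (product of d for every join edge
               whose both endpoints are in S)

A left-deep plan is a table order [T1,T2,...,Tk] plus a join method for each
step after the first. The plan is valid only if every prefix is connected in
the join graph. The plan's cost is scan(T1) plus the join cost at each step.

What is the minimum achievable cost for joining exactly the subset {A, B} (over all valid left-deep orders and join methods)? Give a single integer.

3700

Selinger DP over subsets of {A,B}:
  {A}: scan cost=200, card=200
  {B}: scan cost=250, card=250
  {AB}: card=2000; try (A,hash)→3700, (B,merge)→4250, (A,nl_idx)→4250, (A,merge)→4300, (B,hash)→4400, (B,nl)→50200 …(+1); best=3700 via (A,hash)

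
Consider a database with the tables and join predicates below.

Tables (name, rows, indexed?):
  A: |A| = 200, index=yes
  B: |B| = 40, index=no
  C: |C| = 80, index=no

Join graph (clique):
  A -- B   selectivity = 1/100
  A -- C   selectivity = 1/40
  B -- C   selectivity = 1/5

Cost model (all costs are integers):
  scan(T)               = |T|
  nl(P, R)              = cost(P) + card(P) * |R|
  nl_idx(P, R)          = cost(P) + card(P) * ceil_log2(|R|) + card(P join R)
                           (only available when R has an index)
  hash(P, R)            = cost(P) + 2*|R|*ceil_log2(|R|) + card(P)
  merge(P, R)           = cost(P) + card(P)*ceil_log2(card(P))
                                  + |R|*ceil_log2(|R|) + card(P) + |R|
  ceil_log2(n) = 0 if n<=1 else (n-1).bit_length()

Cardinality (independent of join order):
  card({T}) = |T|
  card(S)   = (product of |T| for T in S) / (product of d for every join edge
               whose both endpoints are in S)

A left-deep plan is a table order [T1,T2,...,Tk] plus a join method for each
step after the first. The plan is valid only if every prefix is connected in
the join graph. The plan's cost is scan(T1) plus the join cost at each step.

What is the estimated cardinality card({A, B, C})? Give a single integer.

32

Tables in S: A(200), B(40), C(80)
Edges inside S: A-B(d=100), A-C(d=40), B-C(d=5)
numerator = 200 * 40 * 80 = 640000
denominator = 100 * 40 * 5 = 20000
card(S) = 640000 / 20000 = 32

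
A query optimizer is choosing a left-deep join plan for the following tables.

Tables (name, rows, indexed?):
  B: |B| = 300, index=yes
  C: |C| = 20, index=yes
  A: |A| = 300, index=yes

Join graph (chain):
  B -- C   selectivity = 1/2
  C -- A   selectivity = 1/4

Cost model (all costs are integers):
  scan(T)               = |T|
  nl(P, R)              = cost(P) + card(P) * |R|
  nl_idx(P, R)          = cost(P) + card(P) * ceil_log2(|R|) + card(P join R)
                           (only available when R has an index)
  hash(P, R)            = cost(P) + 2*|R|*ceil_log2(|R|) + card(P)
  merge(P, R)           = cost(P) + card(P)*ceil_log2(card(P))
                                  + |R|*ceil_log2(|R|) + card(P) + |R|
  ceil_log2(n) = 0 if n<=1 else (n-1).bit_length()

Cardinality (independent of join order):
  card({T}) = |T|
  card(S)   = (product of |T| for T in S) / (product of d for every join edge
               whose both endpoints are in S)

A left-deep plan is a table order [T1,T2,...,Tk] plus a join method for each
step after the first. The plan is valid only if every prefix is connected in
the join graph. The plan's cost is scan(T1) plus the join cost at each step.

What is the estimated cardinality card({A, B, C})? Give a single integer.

Tables in S: A(300), B(300), C(20)
Edges inside S: B-C(d=2), C-A(d=4)
numerator = 300 * 300 * 20 = 1800000
denominator = 2 * 4 = 8
card(S) = 1800000 / 8 = 225000

225000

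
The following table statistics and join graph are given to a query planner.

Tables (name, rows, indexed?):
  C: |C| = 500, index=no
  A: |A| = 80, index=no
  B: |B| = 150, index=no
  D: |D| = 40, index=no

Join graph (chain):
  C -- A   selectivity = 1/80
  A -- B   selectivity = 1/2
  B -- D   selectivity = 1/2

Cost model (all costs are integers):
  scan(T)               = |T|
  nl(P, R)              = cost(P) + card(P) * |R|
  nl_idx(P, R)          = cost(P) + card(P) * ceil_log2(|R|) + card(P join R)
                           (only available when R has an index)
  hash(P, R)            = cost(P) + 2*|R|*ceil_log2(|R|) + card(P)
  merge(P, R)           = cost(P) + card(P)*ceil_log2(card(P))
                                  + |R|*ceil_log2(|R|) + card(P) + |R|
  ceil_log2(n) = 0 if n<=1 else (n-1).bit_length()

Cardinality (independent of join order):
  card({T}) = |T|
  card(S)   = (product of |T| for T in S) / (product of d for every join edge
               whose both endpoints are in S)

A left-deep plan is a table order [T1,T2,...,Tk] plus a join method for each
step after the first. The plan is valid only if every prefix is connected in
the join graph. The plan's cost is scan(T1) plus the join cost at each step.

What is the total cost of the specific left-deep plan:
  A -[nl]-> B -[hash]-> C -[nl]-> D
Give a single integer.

step 1: scan A: cost=80, card=80
step 2: join B via nl
    card(P join B) = 80*150/(2) = 6000
    cost = 80 + 80*150 = 12080
step 3: join C via hash
    card(P join C) = 6000*500/(80) = 37500
    cost = 12080 + 2*500*9 + 6000 = 27080
step 4: join D via nl
    card(P join D) = 37500*40/(2) = 750000
    cost = 27080 + 37500*40 = 1527080

1527080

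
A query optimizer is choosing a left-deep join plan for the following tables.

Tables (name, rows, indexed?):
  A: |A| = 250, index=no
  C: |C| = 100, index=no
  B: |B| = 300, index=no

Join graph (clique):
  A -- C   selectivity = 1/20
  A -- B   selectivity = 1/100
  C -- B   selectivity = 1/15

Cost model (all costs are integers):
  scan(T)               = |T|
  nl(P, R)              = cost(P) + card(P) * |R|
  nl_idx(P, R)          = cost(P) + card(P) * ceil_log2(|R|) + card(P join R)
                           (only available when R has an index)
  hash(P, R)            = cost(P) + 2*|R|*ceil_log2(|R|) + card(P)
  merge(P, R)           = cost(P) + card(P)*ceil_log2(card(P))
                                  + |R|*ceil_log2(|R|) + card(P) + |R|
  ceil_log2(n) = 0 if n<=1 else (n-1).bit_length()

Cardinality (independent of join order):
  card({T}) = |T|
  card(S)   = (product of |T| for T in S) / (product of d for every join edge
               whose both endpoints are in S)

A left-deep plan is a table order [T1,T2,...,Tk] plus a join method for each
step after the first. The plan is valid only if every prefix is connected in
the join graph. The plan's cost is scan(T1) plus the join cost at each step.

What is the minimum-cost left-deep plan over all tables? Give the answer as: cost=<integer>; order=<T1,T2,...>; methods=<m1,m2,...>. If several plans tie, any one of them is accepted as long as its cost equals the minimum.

Selinger DP (subsets sized 1..n):
  {A}: scan cost=250, card=250
  {C}: scan cost=100, card=100
  {B}: scan cost=300, card=300
  {AC}: card=1250; try (C,hash)→1900, (A,merge)→3150, (C,merge)→3300, (A,hash)→4200, (A,nl)→25100, (C,nl)→25250; best=1900 via (C,hash)
  {AB}: card=750; try (A,hash)→4600, (B,merge)→5500, (A,merge)→5550, (B,hash)→5900, (B,nl)→75250, (A,nl)→75300; best=4600 via (A,hash)
  {BC}: card=2000; try (C,hash)→2000, (B,merge)→3900, (C,merge)→4100, (B,hash)→5600, (B,nl)→30100, (C,nl)→30300; best=2000 via (C,hash)
  {ABC}: card=250; try (C,hash)→6750, (A,hash)→8000, (B,hash)→8550, (C,merge)→13650, (B,merge)→19900, (A,merge)→28250 …(+3); best=6750 via (C,hash)

cost=6750; order=B,A,C; methods=hash,hash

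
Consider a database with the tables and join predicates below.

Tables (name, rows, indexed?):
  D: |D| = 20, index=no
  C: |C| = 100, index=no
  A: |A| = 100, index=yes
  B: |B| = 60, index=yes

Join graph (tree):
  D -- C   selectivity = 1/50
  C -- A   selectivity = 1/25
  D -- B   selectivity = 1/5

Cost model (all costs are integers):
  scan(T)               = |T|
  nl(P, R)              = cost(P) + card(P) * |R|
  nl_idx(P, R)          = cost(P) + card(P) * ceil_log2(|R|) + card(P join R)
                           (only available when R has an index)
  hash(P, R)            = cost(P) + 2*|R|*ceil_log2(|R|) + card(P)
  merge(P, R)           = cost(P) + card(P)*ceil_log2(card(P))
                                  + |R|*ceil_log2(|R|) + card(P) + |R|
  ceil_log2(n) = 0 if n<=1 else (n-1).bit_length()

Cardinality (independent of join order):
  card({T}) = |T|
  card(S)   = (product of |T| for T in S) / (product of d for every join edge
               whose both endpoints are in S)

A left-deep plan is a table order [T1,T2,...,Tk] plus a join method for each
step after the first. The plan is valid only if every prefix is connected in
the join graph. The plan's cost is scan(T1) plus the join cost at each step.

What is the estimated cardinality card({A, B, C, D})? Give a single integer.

Tables in S: A(100), B(60), C(100), D(20)
Edges inside S: D-C(d=50), C-A(d=25), D-B(d=5)
numerator = 100 * 60 * 100 * 20 = 12000000
denominator = 50 * 25 * 5 = 6250
card(S) = 12000000 / 6250 = 1920

1920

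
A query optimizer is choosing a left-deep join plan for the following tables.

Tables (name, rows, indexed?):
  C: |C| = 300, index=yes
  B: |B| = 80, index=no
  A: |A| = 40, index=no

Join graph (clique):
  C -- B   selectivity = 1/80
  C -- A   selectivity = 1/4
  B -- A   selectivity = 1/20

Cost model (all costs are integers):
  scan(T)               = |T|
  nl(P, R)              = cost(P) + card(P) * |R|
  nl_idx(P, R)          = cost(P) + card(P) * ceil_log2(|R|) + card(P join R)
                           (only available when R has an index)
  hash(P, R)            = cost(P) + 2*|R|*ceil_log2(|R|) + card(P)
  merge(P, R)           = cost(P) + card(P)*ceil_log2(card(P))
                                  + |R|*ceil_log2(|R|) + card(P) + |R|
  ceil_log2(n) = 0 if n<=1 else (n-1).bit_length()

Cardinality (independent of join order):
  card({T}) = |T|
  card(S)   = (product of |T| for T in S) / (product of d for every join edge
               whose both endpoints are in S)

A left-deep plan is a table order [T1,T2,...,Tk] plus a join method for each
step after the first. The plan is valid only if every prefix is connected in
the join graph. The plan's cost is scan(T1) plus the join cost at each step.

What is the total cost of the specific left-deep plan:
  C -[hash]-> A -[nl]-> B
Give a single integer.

241080

step 1: scan C: cost=300, card=300
step 2: join A via hash
    card(P join A) = 300*40/(4) = 3000
    cost = 300 + 2*40*6 + 300 = 1080
step 3: join B via nl
    card(P join B) = 3000*80/(80*20) = 150
    cost = 1080 + 3000*80 = 241080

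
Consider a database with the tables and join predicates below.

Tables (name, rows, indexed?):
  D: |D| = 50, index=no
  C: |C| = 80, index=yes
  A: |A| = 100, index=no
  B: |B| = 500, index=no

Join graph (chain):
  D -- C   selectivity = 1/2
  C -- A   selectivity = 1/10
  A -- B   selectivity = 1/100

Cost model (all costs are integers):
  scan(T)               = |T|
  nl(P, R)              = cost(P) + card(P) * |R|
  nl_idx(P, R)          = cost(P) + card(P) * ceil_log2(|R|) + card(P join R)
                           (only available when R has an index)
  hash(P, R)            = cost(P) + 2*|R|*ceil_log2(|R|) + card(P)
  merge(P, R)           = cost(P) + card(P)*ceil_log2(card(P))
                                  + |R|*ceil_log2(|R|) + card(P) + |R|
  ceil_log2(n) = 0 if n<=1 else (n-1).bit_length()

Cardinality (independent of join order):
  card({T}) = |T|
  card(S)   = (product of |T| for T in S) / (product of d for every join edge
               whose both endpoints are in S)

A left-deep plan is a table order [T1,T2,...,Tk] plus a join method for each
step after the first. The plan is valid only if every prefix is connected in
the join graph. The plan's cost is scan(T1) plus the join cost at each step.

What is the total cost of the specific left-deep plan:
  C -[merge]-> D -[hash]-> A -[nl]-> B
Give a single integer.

step 1: scan C: cost=80, card=80
step 2: join D via merge
    card(P join D) = 80*50/(2) = 2000
    cost = 80 + 80*7 + 50*6 + 80 + 50 = 1070
step 3: join A via hash
    card(P join A) = 2000*100/(10) = 20000
    cost = 1070 + 2*100*7 + 2000 = 4470
step 4: join B via nl
    card(P join B) = 20000*500/(100) = 100000
    cost = 4470 + 20000*500 = 10004470

10004470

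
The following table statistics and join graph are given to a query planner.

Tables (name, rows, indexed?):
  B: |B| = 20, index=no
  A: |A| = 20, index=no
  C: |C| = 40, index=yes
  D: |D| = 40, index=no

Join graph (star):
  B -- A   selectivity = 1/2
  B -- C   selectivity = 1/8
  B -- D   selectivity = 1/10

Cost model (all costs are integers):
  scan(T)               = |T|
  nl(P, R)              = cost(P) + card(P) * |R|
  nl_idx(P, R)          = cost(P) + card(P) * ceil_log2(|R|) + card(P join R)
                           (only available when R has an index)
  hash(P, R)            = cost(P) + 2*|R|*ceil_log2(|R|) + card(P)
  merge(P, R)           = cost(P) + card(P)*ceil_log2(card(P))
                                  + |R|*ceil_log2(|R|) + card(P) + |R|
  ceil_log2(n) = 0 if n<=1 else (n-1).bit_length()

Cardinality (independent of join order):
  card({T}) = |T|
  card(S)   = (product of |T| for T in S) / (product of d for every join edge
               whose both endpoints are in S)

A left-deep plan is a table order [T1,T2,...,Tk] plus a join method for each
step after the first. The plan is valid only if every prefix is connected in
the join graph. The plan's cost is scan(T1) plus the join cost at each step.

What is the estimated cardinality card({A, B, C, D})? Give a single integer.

Tables in S: A(20), B(20), C(40), D(40)
Edges inside S: B-A(d=2), B-C(d=8), B-D(d=10)
numerator = 20 * 20 * 40 * 40 = 640000
denominator = 2 * 8 * 10 = 160
card(S) = 640000 / 160 = 4000

4000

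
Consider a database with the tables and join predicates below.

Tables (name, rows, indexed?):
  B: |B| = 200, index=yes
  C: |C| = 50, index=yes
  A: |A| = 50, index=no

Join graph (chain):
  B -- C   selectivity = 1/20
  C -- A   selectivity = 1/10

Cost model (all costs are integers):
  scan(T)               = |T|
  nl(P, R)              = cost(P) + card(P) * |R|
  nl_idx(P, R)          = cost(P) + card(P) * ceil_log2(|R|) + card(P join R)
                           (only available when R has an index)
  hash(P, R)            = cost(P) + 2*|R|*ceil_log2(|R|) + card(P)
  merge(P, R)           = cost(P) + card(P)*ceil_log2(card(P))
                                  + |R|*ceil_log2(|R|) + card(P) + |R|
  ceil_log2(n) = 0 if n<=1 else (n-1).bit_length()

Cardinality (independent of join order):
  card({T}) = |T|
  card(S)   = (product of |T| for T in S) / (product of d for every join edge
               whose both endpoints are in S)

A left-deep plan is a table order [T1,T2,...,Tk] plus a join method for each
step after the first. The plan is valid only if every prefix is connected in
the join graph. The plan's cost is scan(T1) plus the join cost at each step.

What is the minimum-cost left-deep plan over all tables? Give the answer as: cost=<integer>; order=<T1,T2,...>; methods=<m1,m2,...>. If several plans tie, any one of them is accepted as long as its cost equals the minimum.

Selinger DP (subsets sized 1..n):
  {B}: scan cost=200, card=200
  {C}: scan cost=50, card=50
  {A}: scan cost=50, card=50
  {BC}: card=500; try (B,nl_idx)→950, (C,hash)→1000, (C,nl_idx)→1900, (B,merge)→2200, (C,merge)→2350, (B,hash)→3300 …(+2); best=950 via (B,nl_idx)
  {AC}: card=250; try (C,nl_idx)→600, (C,hash)→700, (A,hash)→700, (C,merge)→750, (A,merge)→750, (C,nl)→2550 …(+1); best=600 via (C,nl_idx)
  {ABC}: card=2500; try (A,hash)→2050, (B,hash)→4050, (B,merge)→4650, (B,nl_idx)→5100, (A,merge)→6300, (A,nl)→25950 …(+1); best=2050 via (A,hash)

cost=2050; order=C,B,A; methods=nl_idx,hash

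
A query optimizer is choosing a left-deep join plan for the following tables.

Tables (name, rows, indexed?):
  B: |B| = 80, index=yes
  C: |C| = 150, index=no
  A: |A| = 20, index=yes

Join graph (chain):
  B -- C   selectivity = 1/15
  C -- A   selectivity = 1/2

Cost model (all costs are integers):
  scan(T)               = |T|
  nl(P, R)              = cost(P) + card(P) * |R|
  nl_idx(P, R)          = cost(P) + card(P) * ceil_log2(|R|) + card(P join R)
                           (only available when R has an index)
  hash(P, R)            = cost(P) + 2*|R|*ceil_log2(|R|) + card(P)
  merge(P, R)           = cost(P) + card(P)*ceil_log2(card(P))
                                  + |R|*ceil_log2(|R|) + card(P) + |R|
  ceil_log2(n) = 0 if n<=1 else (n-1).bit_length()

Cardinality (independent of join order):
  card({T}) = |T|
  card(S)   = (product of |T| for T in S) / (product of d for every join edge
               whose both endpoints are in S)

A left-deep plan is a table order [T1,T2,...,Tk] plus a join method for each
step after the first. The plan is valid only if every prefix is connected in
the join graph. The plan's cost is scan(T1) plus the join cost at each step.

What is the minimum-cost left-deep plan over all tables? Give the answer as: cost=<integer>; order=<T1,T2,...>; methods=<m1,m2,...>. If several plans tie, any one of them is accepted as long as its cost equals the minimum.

cost=2420; order=C,B,A; methods=hash,hash

Selinger DP (subsets sized 1..n):
  {B}: scan cost=80, card=80
  {C}: scan cost=150, card=150
  {A}: scan cost=20, card=20
  {BC}: card=800; try (B,hash)→1420, (B,nl_idx)→2000, (C,merge)→2070, (B,merge)→2140, (C,hash)→2560, (C,nl)→12080 …(+1); best=1420 via (B,hash)
  {AC}: card=1500; try (A,hash)→500, (C,merge)→1490, (A,merge)→1620, (A,nl_idx)→2400, (C,hash)→2440, (C,nl)→3020 …(+1); best=500 via (A,hash)
  {ABC}: card=8000; try (A,hash)→2420, (B,hash)→3120, (A,merge)→10340, (A,nl_idx)→13420, (A,nl)→17420, (B,nl_idx)→19000 …(+2); best=2420 via (A,hash)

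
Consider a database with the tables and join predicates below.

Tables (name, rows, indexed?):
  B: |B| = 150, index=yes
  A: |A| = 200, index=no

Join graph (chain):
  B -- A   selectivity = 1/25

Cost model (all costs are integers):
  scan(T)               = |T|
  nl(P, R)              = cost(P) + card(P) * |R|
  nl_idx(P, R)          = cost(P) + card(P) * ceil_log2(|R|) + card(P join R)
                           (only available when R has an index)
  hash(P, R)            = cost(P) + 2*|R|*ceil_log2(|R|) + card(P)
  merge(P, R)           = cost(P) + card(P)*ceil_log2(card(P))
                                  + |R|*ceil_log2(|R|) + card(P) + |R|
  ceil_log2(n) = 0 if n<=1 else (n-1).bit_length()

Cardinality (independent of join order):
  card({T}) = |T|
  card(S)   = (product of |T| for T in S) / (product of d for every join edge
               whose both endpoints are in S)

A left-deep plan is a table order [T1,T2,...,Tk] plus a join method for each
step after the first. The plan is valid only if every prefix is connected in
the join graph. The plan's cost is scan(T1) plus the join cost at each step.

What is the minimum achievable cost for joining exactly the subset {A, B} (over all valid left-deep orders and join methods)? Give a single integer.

2800

Selinger DP over subsets of {A,B}:
  {B}: scan cost=150, card=150
  {A}: scan cost=200, card=200
  {AB}: card=1200; try (B,hash)→2800, (B,nl_idx)→3000, (A,merge)→3300, (B,merge)→3350, (A,hash)→3500, (A,nl)→30150 …(+1); best=2800 via (B,hash)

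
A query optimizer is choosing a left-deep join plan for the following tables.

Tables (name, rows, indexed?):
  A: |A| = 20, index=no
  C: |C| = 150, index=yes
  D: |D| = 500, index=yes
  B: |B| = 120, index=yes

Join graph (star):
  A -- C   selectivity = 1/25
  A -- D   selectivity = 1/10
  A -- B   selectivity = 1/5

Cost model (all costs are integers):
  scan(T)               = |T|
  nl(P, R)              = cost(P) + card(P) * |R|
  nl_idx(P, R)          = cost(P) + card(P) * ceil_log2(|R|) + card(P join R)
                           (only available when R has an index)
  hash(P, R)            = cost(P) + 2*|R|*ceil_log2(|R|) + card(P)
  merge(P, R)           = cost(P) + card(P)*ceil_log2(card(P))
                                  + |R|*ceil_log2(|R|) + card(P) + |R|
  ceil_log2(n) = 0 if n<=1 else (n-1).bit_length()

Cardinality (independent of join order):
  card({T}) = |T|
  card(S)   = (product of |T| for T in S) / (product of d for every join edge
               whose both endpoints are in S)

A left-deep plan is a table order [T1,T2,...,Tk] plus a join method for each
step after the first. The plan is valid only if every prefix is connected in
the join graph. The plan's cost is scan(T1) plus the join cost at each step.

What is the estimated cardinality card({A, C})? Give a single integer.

120

Tables in S: A(20), C(150)
Edges inside S: A-C(d=25)
numerator = 20 * 150 = 3000
denominator = 25 = 25
card(S) = 3000 / 25 = 120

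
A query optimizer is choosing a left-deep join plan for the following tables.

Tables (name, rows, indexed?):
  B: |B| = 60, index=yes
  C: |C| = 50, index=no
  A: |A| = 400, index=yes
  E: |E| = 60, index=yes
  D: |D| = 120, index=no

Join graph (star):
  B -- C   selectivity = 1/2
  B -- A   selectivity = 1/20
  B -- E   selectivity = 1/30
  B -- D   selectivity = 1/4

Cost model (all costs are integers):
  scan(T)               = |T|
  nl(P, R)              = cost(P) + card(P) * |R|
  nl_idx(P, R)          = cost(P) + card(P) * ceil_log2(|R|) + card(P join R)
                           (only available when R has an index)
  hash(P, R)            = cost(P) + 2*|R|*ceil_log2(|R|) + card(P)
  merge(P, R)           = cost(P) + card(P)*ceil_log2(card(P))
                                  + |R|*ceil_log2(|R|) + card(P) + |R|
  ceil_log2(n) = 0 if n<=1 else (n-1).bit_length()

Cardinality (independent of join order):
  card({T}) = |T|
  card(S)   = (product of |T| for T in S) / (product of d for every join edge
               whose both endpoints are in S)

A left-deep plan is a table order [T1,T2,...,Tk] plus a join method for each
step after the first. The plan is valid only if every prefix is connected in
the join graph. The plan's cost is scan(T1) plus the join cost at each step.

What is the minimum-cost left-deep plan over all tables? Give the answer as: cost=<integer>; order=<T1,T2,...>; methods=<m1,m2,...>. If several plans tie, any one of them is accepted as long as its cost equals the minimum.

Selinger DP (subsets sized 1..n):
  {B}: scan cost=60, card=60
  {C}: scan cost=50, card=50
  {A}: scan cost=400, card=400
  {E}: scan cost=60, card=60
  {D}: scan cost=120, card=120
  {BC}: card=1500; try (C,hash)→720, (B,hash)→820, (B,merge)→820, (C,merge)→830, (B,nl_idx)→1850, (B,nl)→3050 …(+1); best=720 via (C,hash)
  {AB}: card=1200; try (B,hash)→1520, (A,nl_idx)→1800, (B,nl_idx)→4000, (A,merge)→4480, (B,merge)→4820, (A,hash)→7320 …(+2); best=1520 via (B,hash)
  {BE}: card=120; try (E,nl_idx)→540, (B,nl_idx)→540, (E,hash)→840, (B,hash)→840, (E,merge)→900, (B,merge)→900 …(+2); best=540 via (E,nl_idx)
  {BD}: card=1800; try (B,hash)→960, (D,merge)→1440, (B,merge)→1500, (D,hash)→1800, (B,nl_idx)→2640, (D,nl)→7260 …(+1); best=960 via (B,hash)
  {ABC}: card=30000; try (C,hash)→3320, (A,hash)→9420, (C,merge)→16270, (A,merge)→22720, (A,nl_idx)→44220, (C,nl)→61520 …(+1); best=3320 via (C,hash)
  {BCE}: card=3000; try (C,hash)→1260, (C,merge)→1850, (E,hash)→2940, (C,nl)→6540, (E,nl_idx)→12720, (E,merge)→19140 …(+1); best=1260 via (C,hash)
  {BCD}: card=45000; try (C,hash)→3360, (D,hash)→3900, (D,merge)→19680, (C,merge)→22910, (C,nl)→90960, (D,nl)→180720; best=3360 via (C,hash)
  {ABE}: card=2400; try (E,hash)→3440, (A,nl_idx)→4020, (A,merge)→5500, (A,hash)→7860, (E,nl_idx)→11120, (E,merge)→16340 …(+2); best=3440 via (E,hash)
  {ABD}: card=36000; try (D,hash)→4400, (A,hash)→9960, (D,merge)→16880, (A,merge)→26560, (A,nl_idx)→53160, (D,nl)→145520 …(+1); best=4400 via (D,hash)
  {BDE}: card=3600; try (D,hash)→2340, (D,merge)→2460, (E,hash)→3480, (D,nl)→14940, (E,nl_idx)→15360, (E,merge)→22980 …(+1); best=2340 via (D,hash)
  {ABCE}: card=60000; try (C,hash)→6440, (A,hash)→11460, (E,hash)→34040, (C,merge)→34990, (A,merge)→44260, (A,nl_idx)→88260 …(+5); best=6440 via (C,hash)
  {ABCD}: card=900000; try (D,hash)→35000, (C,hash)→41000, (A,hash)→55560, (D,merge)→484280, (C,merge)→616750, (A,merge)→772360 …(+4); best=35000 via (D,hash)
  {BCDE}: card=90000; try (D,hash)→5940, (C,hash)→6540, (D,merge)→41220, (E,hash)→49080, (C,merge)→49490, (C,nl)→182340 …(+4); best=5940 via (D,hash)
  {ABDE}: card=72000; try (D,hash)→7520, (A,hash)→13140, (D,merge)→35600, (E,hash)→41120, (A,merge)→53140, (A,nl_idx)→106740 …(+5); best=7520 via (D,hash)
  {ABCDE}: card=1800000; try (D,hash)→68120, (C,hash)→80120, (A,hash)→103140, (E,hash)→935720, (D,merge)→1027400, (C,merge)→1303870 …(+8); best=68120 via (D,hash)

cost=68120; order=A,B,E,C,D; methods=hash,hash,hash,hash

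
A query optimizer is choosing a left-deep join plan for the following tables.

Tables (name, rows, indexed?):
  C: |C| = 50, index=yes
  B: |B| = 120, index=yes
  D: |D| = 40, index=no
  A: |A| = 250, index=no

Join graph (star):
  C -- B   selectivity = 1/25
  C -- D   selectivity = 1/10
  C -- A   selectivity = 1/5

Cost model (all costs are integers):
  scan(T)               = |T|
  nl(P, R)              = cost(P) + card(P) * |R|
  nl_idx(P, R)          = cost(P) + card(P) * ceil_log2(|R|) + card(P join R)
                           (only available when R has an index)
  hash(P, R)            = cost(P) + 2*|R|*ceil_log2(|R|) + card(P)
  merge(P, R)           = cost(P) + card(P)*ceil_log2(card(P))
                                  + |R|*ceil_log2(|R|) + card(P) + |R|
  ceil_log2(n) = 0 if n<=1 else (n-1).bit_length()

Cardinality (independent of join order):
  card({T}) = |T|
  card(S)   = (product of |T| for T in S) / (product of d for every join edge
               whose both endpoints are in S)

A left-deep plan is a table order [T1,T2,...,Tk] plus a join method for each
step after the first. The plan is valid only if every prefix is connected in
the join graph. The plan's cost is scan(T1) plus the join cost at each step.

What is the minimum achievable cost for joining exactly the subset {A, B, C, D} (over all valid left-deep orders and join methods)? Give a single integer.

6320

Selinger DP over subsets of {A,B,C,D}:
  {C}: scan cost=50, card=50
  {B}: scan cost=120, card=120
  {D}: scan cost=40, card=40
  {A}: scan cost=250, card=250
  {BC}: card=240; try (B,nl_idx)→640, (C,hash)→840, (C,nl_idx)→1080, (B,merge)→1360, (C,merge)→1430, (B,hash)→1780 …(+2); best=640 via (B,nl_idx)
  {CD}: card=200; try (C,nl_idx)→480, (D,hash)→580, (C,merge)→670, (D,merge)→680, (C,hash)→680, (C,nl)→2040 …(+1); best=480 via (C,nl_idx)
  {AC}: card=2500; try (C,hash)→1100, (A,merge)→2650, (C,merge)→2850, (A,hash)→4100, (C,nl_idx)→4250, (A,nl)→12550 …(+1); best=1100 via (C,hash)
  {BCD}: card=960; try (D,hash)→1360, (B,hash)→2360, (B,nl_idx)→2840, (D,merge)→3080, (B,merge)→3240, (D,nl)→10240 …(+1); best=1360 via (D,hash)
  {ABC}: card=12000; try (A,hash)→4880, (A,merge)→5050, (B,hash)→5280, (B,nl_idx)→30600, (B,merge)→34560, (A,nl)→60640 …(+1); best=4880 via (A,hash)
  {ACD}: card=10000; try (D,hash)→4080, (A,merge)→4530, (A,hash)→4680, (D,merge)→33880, (A,nl)→50480, (D,nl)→101100; best=4080 via (D,hash)
  {ABCD}: card=48000; try (A,hash)→6320, (A,merge)→14170, (B,hash)→15760, (D,hash)→17360, (B,nl_idx)→122080, (B,merge)→155040 …(+4); best=6320 via (A,hash)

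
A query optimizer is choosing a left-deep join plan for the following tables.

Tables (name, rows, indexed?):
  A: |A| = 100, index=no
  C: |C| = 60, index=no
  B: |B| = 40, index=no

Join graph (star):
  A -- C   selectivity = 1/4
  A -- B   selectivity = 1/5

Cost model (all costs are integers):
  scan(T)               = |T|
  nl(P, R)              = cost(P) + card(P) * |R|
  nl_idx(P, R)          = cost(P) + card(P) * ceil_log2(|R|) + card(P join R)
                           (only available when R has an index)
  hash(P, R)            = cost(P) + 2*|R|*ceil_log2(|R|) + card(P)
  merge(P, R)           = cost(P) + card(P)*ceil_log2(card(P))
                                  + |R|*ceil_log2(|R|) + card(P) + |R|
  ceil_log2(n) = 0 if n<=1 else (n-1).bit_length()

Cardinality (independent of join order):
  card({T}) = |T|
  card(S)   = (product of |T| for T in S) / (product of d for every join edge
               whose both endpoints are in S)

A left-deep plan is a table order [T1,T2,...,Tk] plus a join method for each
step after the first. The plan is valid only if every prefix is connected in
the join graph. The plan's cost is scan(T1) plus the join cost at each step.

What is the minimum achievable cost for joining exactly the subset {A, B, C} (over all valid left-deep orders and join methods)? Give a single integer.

Selinger DP over subsets of {A,B,C}:
  {A}: scan cost=100, card=100
  {C}: scan cost=60, card=60
  {B}: scan cost=40, card=40
  {AC}: card=1500; try (C,hash)→920, (A,merge)→1280, (C,merge)→1320, (A,hash)→1520, (A,nl)→6060, (C,nl)→6100; best=920 via (C,hash)
  {AB}: card=800; try (B,hash)→680, (A,merge)→1120, (B,merge)→1180, (A,hash)→1480, (A,nl)→4040, (B,nl)→4100; best=680 via (B,hash)
  {ABC}: card=12000; try (C,hash)→2200, (B,hash)→2900, (C,merge)→9900, (B,merge)→19200, (C,nl)→48680, (B,nl)→60920; best=2200 via (C,hash)

2200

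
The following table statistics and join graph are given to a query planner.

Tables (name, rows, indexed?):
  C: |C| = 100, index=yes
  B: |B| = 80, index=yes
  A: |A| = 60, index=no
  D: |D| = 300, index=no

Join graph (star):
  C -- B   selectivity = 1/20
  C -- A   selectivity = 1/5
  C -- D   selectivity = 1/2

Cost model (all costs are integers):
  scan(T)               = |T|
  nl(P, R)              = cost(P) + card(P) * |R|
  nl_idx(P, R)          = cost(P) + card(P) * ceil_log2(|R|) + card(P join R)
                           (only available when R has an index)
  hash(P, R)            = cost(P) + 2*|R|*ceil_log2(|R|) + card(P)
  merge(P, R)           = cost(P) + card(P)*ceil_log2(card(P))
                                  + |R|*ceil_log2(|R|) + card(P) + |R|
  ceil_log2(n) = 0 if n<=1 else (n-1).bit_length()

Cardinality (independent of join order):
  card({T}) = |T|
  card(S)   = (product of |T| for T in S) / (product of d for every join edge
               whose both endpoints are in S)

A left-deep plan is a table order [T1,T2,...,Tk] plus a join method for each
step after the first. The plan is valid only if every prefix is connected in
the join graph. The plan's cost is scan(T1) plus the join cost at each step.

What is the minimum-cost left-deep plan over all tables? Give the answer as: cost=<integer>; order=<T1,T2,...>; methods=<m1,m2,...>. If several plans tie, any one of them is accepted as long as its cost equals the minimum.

Selinger DP (subsets sized 1..n):
  {C}: scan cost=100, card=100
  {B}: scan cost=80, card=80
  {A}: scan cost=60, card=60
  {D}: scan cost=300, card=300
  {BC}: card=400; try (C,nl_idx)→1040, (B,nl_idx)→1200, (B,hash)→1320, (C,merge)→1520, (B,merge)→1540, (C,hash)→1560 …(+2); best=1040 via (C,nl_idx)
  {AC}: card=1200; try (A,hash)→920, (C,merge)→1280, (A,merge)→1320, (C,hash)→1520, (C,nl_idx)→1680, (C,nl)→6060 …(+1); best=920 via (A,hash)
  {CD}: card=15000; try (C,hash)→2000, (D,merge)→3900, (C,merge)→4100, (D,hash)→5600, (C,nl_idx)→17400, (D,nl)→30100 …(+1); best=2000 via (C,hash)
  {ABC}: card=4800; try (A,hash)→2160, (B,hash)→3240, (A,merge)→5460, (B,nl_idx)→14120, (B,merge)→15960, (A,nl)→25040 …(+1); best=2160 via (A,hash)
  {BCD}: card=60000; try (D,hash)→6840, (D,merge)→8040, (B,hash)→18120, (D,nl)→121040, (B,nl_idx)→167000, (B,merge)→227640 …(+1); best=6840 via (D,hash)
  {ACD}: card=180000; try (D,hash)→7520, (A,hash)→17720, (D,merge)→18320, (A,merge)→227420, (D,nl)→360920, (A,nl)→902000; best=7520 via (D,hash)
  {ABCD}: card=720000; try (D,hash)→12360, (A,hash)→67560, (D,merge)→72360, (B,hash)→188640, (A,merge)→1027260, (D,nl)→1442160 …(+4); best=12360 via (D,hash)

cost=12360; order=B,C,A,D; methods=nl_idx,hash,hash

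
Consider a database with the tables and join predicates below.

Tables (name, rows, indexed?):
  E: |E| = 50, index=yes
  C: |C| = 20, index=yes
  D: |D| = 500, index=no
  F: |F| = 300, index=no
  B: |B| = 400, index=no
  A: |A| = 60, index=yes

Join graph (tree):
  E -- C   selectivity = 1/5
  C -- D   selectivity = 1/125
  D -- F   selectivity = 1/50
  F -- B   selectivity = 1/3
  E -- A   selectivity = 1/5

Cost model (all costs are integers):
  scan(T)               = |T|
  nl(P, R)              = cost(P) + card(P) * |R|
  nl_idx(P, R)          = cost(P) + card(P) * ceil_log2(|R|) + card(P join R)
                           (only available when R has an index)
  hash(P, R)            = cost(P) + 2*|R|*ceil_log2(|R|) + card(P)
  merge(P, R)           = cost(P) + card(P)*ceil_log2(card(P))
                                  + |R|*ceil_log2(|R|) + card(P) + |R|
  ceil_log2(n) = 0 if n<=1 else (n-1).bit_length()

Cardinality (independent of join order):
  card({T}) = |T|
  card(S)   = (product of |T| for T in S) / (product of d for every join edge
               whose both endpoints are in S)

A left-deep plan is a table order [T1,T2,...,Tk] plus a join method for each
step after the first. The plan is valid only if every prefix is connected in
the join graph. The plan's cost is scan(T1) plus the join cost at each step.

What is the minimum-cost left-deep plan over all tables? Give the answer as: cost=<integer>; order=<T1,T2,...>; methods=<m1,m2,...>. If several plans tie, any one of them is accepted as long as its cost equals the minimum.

cost=76240; order=D,C,F,E,A,B; methods=hash,merge,hash,hash,hash

Selinger DP (subsets sized 1..n):
  {E}: scan cost=50, card=50
  {C}: scan cost=20, card=20
  {D}: scan cost=500, card=500
  {F}: scan cost=300, card=300
  {B}: scan cost=400, card=400
  {A}: scan cost=60, card=60
  {CE}: card=200; try (C,hash)→300, (E,nl_idx)→340, (E,merge)→490, (C,nl_idx)→500, (C,merge)→520, (E,hash)→640 …(+2); best=300 via (C,hash)
  {AE}: card=600; try (E,hash)→720, (A,hash)→820, (A,merge)→820, (E,merge)→830, (A,nl_idx)→950, (E,nl_idx)→1020 …(+2); best=720 via (E,hash)
  {CD}: card=80; try (C,hash)→1200, (C,nl_idx)→3080, (D,merge)→5140, (C,merge)→5620, (D,hash)→9040, (D,nl)→10020 …(+1); best=1200 via (C,hash)
  {DF}: card=3000; try (F,hash)→6400, (D,merge)→8300, (F,merge)→8500, (D,hash)→9600, (D,nl)→150300, (F,nl)→150500; best=6400 via (F,hash)
  {BF}: card=40000; try (F,hash)→6200, (B,merge)→7300, (F,merge)→7400, (B,hash)→7800, (B,nl)→120300, (F,nl)→120400; best=6200 via (F,hash)
  {CDE}: card=800; try (E,hash)→1880, (E,merge)→2190, (E,nl_idx)→2480, (E,nl)→5200, (D,merge)→7100, (D,hash)→9500 …(+1); best=1880 via (E,hash)
  {ACE}: card=2400; try (A,hash)→1220, (C,hash)→1520, (A,merge)→2520, (A,nl_idx)→3900, (C,nl_idx)→6120, (C,merge)→7440 …(+2); best=1220 via (A,hash)
  {CDF}: card=480; try (F,merge)→4840, (F,hash)→6680, (C,hash)→9600, (C,nl_idx)→21880, (F,nl)→25200, (C,merge)→45520 …(+1); best=4840 via (F,merge)
  {BDF}: card=400000; try (B,hash)→16600, (B,merge)→49400, (D,hash)→55200, (D,merge)→691200, (B,nl)→1206400, (D,nl)→20006200; best=16600 via (B,hash)
  {CDEF}: card=4800; try (E,hash)→5920, (F,hash)→8080, (E,merge)→9990, (E,nl_idx)→12520, (F,merge)→13680, (E,nl)→28840 …(+1); best=5920 via (E,hash)
  {ACDE}: card=9600; try (A,hash)→3400, (A,merge)→11100, (D,hash)→12620, (A,nl_idx)→16280, (D,merge)→37420, (A,nl)→49880 …(+1); best=3400 via (A,hash)
  {BCDF}: card=64000; try (B,hash)→12520, (B,merge)→13640, (B,nl)→196840, (C,hash)→416800, (C,nl_idx)→2080600, (C,nl)→8016600 …(+1); best=12520 via (B,hash)
  {BCDEF}: card=640000; try (B,hash)→17920, (E,hash)→77120, (B,merge)→77120, (E,nl_idx)→1036520, (E,merge)→1100870, (B,nl)→1925920 …(+1); best=17920 via (B,hash)
  {ACDEF}: card=57600; try (A,hash)→11440, (F,hash)→18400, (A,merge)→73540, (A,nl_idx)→92320, (F,merge)→150400, (A,nl)→293920 …(+1); best=11440 via (A,hash)
  {ABCDEF}: card=7680000; try (B,hash)→76240, (A,hash)→658640, (B,merge)→994640, (A,nl_idx)→11537920, (A,merge)→13458340, (B,nl)→23051440 …(+1); best=76240 via (B,hash)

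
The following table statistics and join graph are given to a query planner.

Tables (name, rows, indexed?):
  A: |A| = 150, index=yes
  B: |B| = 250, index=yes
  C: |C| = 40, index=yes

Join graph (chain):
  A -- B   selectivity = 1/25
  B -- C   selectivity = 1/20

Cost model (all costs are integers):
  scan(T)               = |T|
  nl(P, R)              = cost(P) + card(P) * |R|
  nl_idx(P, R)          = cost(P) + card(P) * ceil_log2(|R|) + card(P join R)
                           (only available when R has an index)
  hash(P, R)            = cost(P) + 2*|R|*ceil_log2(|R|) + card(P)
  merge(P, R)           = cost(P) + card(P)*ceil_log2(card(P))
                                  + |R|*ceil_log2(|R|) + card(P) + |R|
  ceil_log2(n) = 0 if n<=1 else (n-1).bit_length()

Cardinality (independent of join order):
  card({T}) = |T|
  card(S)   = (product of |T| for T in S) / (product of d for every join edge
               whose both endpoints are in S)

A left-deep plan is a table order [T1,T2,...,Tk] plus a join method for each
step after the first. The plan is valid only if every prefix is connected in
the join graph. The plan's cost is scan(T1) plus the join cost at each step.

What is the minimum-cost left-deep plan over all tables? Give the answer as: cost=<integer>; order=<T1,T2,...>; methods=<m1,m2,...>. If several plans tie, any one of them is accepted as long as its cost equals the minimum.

Selinger DP (subsets sized 1..n):
  {A}: scan cost=150, card=150
  {B}: scan cost=250, card=250
  {C}: scan cost=40, card=40
  {AB}: card=1500; try (B,nl_idx)→2850, (A,hash)→2900, (B,merge)→3750, (A,nl_idx)→3750, (A,merge)→3850, (B,hash)→4300 …(+2); best=2850 via (B,nl_idx)
  {BC}: card=500; try (B,nl_idx)→860, (C,hash)→980, (C,nl_idx)→2250, (B,merge)→2570, (C,merge)→2780, (B,hash)→4080 …(+2); best=860 via (B,nl_idx)
  {ABC}: card=3000; try (A,hash)→3760, (C,hash)→4830, (A,merge)→7210, (A,nl_idx)→7860, (C,nl_idx)→14850, (C,merge)→21130 …(+2); best=3760 via (A,hash)

cost=3760; order=C,B,A; methods=nl_idx,hash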